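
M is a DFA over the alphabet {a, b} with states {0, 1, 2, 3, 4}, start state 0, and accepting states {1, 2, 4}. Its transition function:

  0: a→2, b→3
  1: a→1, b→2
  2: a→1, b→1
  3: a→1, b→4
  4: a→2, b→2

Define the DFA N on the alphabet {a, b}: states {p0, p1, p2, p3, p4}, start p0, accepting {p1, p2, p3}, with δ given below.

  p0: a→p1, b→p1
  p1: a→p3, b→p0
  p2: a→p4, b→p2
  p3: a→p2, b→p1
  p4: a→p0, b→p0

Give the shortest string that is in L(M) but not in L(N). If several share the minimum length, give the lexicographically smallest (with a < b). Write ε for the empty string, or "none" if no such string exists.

The string ab is accepted by M but not by N.
No shorter string lies in the difference, and ab is the lexicographically first length-2 string in L(M) \ L(N).

ab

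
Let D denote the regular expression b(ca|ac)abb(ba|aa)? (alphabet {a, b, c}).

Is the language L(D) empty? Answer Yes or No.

The string bacabb matches the expression, so it belongs to L(D).
Since L(D) contains at least one string, it is not empty.

No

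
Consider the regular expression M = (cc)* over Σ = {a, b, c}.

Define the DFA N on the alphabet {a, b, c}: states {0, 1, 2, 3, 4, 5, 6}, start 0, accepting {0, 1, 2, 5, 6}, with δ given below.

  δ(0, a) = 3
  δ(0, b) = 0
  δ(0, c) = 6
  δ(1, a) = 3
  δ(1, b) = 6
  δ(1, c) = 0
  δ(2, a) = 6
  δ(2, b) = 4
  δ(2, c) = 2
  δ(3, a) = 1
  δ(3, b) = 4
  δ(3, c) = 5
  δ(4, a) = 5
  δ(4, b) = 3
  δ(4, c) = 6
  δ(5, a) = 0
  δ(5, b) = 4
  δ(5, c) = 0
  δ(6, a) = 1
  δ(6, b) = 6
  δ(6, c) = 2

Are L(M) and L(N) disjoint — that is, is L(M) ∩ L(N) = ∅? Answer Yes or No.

No

The empty string ε is accepted by both M and N.
Hence L(M) ∩ L(N) ≠ ∅.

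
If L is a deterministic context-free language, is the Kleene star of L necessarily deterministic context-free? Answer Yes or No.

L = {c aⁿbⁿ : n≥0} ∪ {cc aⁿb²ⁿ : n≥0} is a DCFL (the number of leading c's fixes which ratio the DPDA checks), but L* is not. Every word of L starts with c, so in a factorisation of the string cc aⁱbʲ (i≥1) into words of L each factor begins at one of the two c's: either the whole string is a single word of L (forcing j = 2i), or it splits as c · (c aⁱbʲ) with c ∈ L (take n = 0) and c aⁱbʲ ∈ L (forcing j = i). Thus L* ∩ cca⁺b* = {cc aⁿbⁿ : n≥1} ∪ {cc aⁿb²ⁿ : n≥1}. A DPDA for L* would give one for this intersection with a regular set, and, started from its configuration after reading cc, one for {aⁿbⁿ : n≥1} ∪ {aⁿb²ⁿ : n≥1}, which no deterministic PDA accepts (a DPDA for it would have a single run on aⁿb²ⁿ, accepting after the prefix aⁿbⁿ and accepting again after n more b's; an ordinary PDA that simulates it on a's and b's and, at any moment when it is accepting, may switch to reading only a fresh letter d while feeding each d to the simulation as a b, would accept aⁱbʲdᵏ (k≥1) exactly when both aⁱbʲ and aⁱbʲ⁺ᵏ are in the language, i.e. its language intersected with the regular set a*b*d⁺ would be exactly {aⁿbⁿdⁿ : n≥1} — impossible, since context-free languages are closed under intersection with regular sets and {aⁿbⁿdⁿ} is not context-free). So L* is not a DCFL.

No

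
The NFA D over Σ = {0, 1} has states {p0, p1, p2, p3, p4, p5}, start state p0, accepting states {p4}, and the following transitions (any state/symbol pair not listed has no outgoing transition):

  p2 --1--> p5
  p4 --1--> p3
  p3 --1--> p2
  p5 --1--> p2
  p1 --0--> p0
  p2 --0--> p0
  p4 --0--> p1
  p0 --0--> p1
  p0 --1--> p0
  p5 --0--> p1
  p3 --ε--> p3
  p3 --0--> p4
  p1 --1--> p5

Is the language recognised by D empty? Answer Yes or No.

The states reachable from the start state are {p0, p1, p2, p5}.
None of the accepting states {p4} is reachable, so no string is accepted and L(D) = ∅.

Yes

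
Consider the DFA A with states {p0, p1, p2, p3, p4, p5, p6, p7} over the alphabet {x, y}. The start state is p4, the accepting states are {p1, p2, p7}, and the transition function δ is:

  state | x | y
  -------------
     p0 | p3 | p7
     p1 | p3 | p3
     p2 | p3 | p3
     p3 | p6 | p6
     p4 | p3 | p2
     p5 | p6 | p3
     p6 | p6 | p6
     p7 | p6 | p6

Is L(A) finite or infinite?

finite

The useful states (reachable from p4 and able to reach an accepting state) are {p2, p4}.
Restricted to these states the transition graph has no cycle, so every accepting path has bounded length and L is finite.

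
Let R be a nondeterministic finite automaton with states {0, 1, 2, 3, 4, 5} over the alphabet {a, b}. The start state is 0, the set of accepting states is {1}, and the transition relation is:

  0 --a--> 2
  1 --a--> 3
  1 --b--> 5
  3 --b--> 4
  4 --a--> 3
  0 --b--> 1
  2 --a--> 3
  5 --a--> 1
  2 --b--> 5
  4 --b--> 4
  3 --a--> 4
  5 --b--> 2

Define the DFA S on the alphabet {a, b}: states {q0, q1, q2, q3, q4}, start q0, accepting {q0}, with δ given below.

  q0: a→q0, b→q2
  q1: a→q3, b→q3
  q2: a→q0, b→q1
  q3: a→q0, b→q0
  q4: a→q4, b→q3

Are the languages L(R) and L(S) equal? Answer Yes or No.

The string b is accepted by R but rejected by S.
So L(R) ≠ L(S).

No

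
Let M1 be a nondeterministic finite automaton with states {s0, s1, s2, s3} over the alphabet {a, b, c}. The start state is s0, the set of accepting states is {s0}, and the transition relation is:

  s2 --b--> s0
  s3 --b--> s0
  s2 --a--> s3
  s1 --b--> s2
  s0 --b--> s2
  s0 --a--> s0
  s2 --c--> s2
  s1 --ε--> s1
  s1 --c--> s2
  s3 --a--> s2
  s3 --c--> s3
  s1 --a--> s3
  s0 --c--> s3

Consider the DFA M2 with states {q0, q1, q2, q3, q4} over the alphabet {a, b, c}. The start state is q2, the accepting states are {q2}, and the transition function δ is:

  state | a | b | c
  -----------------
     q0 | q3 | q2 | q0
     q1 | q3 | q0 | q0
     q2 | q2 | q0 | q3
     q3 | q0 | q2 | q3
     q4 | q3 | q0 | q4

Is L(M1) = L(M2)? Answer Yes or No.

Yes

Exploring the product automaton M1 × M2 from the start pair (s0, q2), following both machines on each input symbol, reaches 3 state pairs: (s0, q2), (s2, q0), (s3, q3).
M1 accepts in {s0} and M2 accepts in {q2}. In every reachable pair the two components are either both accepting — (s0, q2) — or both non-accepting, so no string is accepted by exactly one of the machines: L(M1) \ L(M2) and L(M2) \ L(M1) are both empty.
Hence every string is accepted by M1 iff it is accepted by M2, and the two languages coincide.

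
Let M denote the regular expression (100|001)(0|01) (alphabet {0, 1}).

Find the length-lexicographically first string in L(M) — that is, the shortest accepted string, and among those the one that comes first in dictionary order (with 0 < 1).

By inspection of the expression, no string of length less than 4 matches, and 0010 is the lexicographically first match of length 4.

0010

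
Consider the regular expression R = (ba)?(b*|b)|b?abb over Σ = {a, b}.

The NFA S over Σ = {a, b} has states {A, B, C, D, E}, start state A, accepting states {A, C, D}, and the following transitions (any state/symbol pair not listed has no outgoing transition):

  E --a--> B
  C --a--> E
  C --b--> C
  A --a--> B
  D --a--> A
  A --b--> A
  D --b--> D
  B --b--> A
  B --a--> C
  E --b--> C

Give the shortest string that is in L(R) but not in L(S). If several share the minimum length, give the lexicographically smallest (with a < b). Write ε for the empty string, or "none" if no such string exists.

The string ba is accepted by R but not by S.
No shorter string lies in the difference, and ba is the lexicographically first length-2 string in L(R) \ L(S).

ba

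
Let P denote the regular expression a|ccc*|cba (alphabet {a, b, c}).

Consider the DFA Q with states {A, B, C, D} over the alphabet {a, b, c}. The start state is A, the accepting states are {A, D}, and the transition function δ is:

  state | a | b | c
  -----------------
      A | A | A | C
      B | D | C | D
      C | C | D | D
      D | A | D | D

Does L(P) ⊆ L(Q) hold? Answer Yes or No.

Converting the expression P to a DFA (subset construction, then merging equivalent states) gives the minimal DFA with states {p0, p1, p2, p3, p4, p5}, start state p0, accepting states {p1, p5} and transitions p0: a→p1, b→p2, c→p3; p1: a→p2, b→p2, c→p2; p2: a→p2, b→p2, c→p2; p3: a→p2, b→p4, c→p5; p4: a→p1, b→p2, c→p2; p5: a→p2, b→p2, c→p5.
Exploring the product automaton P × Q from the start pair (p0, A), following both machines on each input symbol, reaches 8 state pairs: (p0, A), (p1, A), (p2, A), (p3, C), (p2, C), (p4, D), (p5, D), (p2, D).
P accepts in {p1, p5} and Q accepts in {A, D}. The reachable pairs whose P-component is accepting are (p1, A), (p5, D); in each of them the Q-component is accepting too, so the product for L(P) \ L(Q) (P-component accepting, Q-component rejecting) has no reachable accepting pair and the difference is empty.
Hence every string in L(P) is also in L(Q).

Yes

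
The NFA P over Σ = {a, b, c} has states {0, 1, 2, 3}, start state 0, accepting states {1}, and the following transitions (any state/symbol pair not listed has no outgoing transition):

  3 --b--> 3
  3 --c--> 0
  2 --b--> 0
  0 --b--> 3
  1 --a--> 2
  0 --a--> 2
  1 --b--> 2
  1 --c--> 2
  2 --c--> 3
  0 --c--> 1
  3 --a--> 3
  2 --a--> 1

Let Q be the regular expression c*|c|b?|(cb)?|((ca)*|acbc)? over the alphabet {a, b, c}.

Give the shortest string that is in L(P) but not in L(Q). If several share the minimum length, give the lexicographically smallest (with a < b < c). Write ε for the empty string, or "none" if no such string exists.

The string aa is accepted by P but not by Q.
No shorter string lies in the difference, and aa is the lexicographically first length-2 string in L(P) \ L(Q).

aa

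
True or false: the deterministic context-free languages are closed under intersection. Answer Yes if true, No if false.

No

DCFLs are closed under complement (normalise the DPDA to read all of its input, then flip the verdict). If they were also closed under intersection, De Morgan would make them closed under union; but {aⁿbⁿ : n≥0} and {aⁿb²ⁿ : n≥0} are DCFLs (push the a's; pop one per b, respectively one per two b's) whose union no deterministic PDA accepts: a DPDA for it would have a single run on aⁿb²ⁿ, accepting after the prefix aⁿbⁿ and accepting again after n more b's; an ordinary PDA that simulates it on a's and b's and, at any moment when it is accepting, may switch to reading only a fresh letter c while feeding each c to the simulation as a b, would accept aⁱbʲcᵏ (k≥1) exactly when both aⁱbʲ and aⁱbʲ⁺ᵏ are in the language, i.e. its language intersected with the regular set a*b*c⁺ would be exactly {aⁿbⁿcⁿ : n≥1} — impossible, since context-free languages are closed under intersection with regular sets and {aⁿbⁿcⁿ} is not context-free.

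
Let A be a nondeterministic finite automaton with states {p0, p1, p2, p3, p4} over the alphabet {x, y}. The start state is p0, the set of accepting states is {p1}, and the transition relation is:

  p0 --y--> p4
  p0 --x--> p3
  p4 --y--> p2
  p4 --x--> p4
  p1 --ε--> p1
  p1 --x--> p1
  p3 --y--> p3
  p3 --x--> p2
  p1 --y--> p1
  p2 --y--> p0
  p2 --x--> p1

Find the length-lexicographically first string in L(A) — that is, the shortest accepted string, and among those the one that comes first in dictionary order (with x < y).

xxx

A breadth-first search from p0 reaches an accepting state first via the path p0 → p3 → p2 → p1 on input xxx.
No string of length < 3 is accepted (BFS exhausts all shorter strings without reaching an accepting state), and xxx is the lexicographically least accepting string of length 3.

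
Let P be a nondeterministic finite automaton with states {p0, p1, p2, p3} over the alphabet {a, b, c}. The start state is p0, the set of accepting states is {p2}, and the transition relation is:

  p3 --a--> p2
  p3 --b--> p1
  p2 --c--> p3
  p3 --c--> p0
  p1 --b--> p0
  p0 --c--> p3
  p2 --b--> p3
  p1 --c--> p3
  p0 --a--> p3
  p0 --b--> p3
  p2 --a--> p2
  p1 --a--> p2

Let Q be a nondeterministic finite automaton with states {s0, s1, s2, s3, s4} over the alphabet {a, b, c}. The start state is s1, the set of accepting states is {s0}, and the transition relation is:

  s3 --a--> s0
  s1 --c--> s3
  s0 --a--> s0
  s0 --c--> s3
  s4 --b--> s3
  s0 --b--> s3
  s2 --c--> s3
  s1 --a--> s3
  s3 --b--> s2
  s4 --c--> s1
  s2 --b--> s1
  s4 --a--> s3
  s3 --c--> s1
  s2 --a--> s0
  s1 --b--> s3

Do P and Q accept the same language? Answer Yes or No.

Yes

Exploring the product automaton P × Q from the start pair (p0, s1), following both machines on each input symbol, reaches 4 state pairs: (p0, s1), (p3, s3), (p2, s0), (p1, s2).
P accepts in {p2} and Q accepts in {s0}. In every reachable pair the two components are either both accepting — (p2, s0) — or both non-accepting, so no string is accepted by exactly one of the machines: L(P) \ L(Q) and L(Q) \ L(P) are both empty.
Hence every string is accepted by P iff it is accepted by Q, and the two languages coincide.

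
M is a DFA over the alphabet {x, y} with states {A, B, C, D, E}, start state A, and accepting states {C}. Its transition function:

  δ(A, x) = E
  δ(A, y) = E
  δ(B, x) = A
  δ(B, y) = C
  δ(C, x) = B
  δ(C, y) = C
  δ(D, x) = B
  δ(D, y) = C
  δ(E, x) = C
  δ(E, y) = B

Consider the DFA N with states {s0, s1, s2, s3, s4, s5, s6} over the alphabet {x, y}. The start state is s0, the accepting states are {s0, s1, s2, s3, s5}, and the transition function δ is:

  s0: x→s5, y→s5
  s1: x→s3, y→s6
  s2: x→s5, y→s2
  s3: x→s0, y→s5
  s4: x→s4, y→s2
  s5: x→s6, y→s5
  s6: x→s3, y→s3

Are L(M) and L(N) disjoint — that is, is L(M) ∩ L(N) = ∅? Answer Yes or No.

The string xxy is accepted by both M and N.
Hence L(M) ∩ L(N) ≠ ∅.

No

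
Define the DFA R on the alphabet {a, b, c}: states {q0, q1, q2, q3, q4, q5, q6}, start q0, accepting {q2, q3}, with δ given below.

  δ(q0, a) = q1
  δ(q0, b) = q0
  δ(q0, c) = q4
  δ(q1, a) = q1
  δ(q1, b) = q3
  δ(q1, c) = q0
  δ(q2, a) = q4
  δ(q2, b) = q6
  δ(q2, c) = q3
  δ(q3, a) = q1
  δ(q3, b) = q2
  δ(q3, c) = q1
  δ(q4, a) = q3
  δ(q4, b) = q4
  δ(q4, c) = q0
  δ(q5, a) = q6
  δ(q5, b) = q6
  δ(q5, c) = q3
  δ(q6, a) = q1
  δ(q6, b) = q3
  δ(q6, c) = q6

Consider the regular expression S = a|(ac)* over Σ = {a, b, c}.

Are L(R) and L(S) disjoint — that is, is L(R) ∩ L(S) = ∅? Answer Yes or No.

Yes

Converting the expression S to a DFA (subset construction, then merging equivalent states) gives the minimal DFA with states {s0, s1, s2, s3, s4}, start state s0, accepting states {s0, s1, s3} and transitions s0: a→s1, b→s2, c→s2; s1: a→s2, b→s2, c→s3; s2: a→s2, b→s2, c→s2; s3: a→s4, b→s2, c→s2; s4: a→s2, b→s2, c→s3.
Exploring the product automaton R × S from the start pair (q0, s0), following both machines on each input symbol, reaches 10 state pairs: (q0, s0), (q1, s1), (q0, s2), (q4, s2), (q1, s2), (q3, s2), (q0, s3), (q2, s2), (q1, s4), (q6, s2).
R accepts in {q2, q3} and S accepts in {s0, s1, s3}; no reachable pair has both components accepting, so no string drives both machines to acceptance simultaneously and L(R) ∩ L(S) = ∅.
So no string is accepted by both, and the intersection is empty.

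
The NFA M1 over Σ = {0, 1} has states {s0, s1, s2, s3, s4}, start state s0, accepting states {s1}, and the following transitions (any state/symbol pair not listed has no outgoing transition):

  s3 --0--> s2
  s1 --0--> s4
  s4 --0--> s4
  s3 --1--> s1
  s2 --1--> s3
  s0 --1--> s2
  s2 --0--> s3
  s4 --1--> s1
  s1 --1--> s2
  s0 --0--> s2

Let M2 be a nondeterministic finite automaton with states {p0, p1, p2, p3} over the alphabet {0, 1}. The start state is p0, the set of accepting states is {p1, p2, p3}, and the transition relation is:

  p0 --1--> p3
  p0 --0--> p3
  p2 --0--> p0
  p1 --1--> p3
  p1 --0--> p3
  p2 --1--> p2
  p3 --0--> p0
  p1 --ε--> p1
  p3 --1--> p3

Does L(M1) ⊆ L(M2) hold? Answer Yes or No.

Exploring the product automaton M1 × M2 from the start pair (s0, p0), following both machines on each input symbol, reaches 8 state pairs: (s0, p0), (s2, p3), (s3, p0), (s3, p3), (s1, p3), (s2, p0), (s4, p0), (s4, p3).
M1 accepts in {s1} and M2 accepts in {p1, p2, p3}. The reachable pairs whose M1-component is accepting are (s1, p3); in each of them the M2-component is accepting too, so the product for L(M1) \ L(M2) (M1-component accepting, M2-component rejecting) has no reachable accepting pair and the difference is empty.
Hence every string in L(M1) is also in L(M2).

Yes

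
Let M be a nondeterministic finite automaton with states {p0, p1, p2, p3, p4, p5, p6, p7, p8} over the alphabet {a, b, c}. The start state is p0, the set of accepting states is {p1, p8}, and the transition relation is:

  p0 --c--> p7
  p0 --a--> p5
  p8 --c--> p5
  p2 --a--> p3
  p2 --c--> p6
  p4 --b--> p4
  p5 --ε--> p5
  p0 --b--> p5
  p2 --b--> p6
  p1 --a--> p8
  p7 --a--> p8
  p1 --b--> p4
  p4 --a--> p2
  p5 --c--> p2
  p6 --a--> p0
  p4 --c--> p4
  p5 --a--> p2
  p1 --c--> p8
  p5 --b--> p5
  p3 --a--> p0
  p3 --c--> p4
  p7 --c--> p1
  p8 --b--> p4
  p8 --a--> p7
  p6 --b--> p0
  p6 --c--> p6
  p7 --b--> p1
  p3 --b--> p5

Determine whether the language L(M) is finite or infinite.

State p0 is reachable from the start and can reach an accepting state, and it lies on the cycle p0 → p5 → p2 → p3 → p0.
Traversing that cycle any number of times yields accepted strings of unbounded length, so the language is infinite.

infinite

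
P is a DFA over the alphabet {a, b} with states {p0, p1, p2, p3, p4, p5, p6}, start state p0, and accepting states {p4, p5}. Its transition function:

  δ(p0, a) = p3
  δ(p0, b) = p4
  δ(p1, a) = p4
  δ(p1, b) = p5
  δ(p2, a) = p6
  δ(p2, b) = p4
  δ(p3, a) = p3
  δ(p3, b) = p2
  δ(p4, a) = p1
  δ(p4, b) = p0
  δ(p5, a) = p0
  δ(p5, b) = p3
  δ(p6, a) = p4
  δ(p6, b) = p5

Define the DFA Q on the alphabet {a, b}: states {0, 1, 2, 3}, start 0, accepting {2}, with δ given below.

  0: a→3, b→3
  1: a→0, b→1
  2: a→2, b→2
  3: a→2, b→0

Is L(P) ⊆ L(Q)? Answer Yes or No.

No

The string b is in L(P) but not in L(Q).
So L(P) ⊄ L(Q).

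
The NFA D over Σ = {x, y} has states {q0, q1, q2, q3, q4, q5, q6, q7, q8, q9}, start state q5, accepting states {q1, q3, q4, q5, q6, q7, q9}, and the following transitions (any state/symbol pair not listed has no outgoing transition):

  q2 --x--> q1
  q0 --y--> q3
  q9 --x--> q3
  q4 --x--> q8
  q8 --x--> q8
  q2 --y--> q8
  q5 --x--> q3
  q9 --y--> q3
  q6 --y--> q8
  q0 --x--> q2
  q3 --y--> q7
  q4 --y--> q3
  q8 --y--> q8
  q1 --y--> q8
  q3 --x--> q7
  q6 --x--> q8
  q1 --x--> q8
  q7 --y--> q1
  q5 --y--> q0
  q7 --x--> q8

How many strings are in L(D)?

The useful subgraph on states {q0, q1, q2, q3, q5, q7} is acyclic, so L(D) is finite; the longest accepting path visits 5 useful states, giving maximum string length 4.
Counting accepting paths from q5 by length: 1 of length 0, 1 of length 1, 3 of length 2, 5 of length 3, 2 of length 4. Total 12.

12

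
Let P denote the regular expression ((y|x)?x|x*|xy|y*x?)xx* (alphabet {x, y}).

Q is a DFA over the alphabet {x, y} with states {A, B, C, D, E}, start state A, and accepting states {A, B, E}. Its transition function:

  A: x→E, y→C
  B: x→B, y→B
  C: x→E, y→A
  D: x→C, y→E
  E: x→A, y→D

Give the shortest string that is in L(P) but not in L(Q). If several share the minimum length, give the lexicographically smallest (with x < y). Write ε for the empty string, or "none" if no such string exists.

xyx

The string xyx is accepted by P but not by Q.
No shorter string lies in the difference, and xyx is the lexicographically first length-3 string in L(P) \ L(Q).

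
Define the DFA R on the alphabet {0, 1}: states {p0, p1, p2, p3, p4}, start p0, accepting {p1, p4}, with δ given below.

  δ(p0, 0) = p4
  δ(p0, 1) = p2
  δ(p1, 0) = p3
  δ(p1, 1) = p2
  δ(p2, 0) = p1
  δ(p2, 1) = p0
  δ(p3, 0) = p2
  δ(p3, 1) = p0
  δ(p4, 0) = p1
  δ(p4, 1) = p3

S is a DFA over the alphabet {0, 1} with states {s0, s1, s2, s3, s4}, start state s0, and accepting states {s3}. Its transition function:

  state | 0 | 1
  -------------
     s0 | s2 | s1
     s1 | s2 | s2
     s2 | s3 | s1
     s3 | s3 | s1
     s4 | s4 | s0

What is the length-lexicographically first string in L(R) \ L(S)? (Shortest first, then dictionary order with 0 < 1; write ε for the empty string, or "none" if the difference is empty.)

The string 0 is accepted by R but not by S.
No shorter string lies in the difference, and 0 is the lexicographically first length-1 string in L(R) \ L(S).

0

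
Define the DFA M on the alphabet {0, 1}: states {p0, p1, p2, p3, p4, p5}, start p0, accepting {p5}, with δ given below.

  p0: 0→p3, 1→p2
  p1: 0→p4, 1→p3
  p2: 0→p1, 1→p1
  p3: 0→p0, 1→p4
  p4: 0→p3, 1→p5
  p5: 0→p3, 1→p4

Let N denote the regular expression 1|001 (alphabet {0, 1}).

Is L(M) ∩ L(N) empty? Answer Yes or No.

Yes

Converting the expression N to a DFA (subset construction, then merging equivalent states) gives the minimal DFA with states {n0, n1, n2, n3, n4}, start state n0, accepting states {n2} and transitions n0: 0→n1, 1→n2; n1: 0→n3, 1→n4; n2: 0→n4, 1→n4; n3: 0→n4, 1→n2; n4: 0→n4, 1→n4.
Exploring the product automaton M × N from the start pair (p0, n0), following both machines on each input symbol, reaches 10 state pairs: (p0, n0), (p3, n1), (p2, n2), (p0, n3), (p4, n4), (p1, n4), (p3, n4), (p5, n4), (p0, n4), (p2, n4).
M accepts in {p5} and N accepts in {n2}; no reachable pair has both components accepting, so no string drives both machines to acceptance simultaneously and L(M) ∩ L(N) = ∅.
So no string is accepted by both, and the intersection is empty.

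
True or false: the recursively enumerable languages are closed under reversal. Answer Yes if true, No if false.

Yes

Reverse the input and run the recogniser for L on it; this accepts exactly Lᴿ.
So the recursively enumerable languages are closed under reversal.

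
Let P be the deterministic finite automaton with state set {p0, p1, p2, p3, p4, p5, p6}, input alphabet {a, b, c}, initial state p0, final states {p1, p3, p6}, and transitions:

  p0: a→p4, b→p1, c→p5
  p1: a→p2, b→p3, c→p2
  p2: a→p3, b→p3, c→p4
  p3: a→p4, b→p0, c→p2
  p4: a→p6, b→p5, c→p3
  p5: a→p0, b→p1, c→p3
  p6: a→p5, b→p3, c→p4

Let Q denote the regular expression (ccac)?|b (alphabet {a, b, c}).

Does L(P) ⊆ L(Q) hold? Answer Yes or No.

No

The string aa is in L(P) but not in L(Q).
So L(P) ⊄ L(Q).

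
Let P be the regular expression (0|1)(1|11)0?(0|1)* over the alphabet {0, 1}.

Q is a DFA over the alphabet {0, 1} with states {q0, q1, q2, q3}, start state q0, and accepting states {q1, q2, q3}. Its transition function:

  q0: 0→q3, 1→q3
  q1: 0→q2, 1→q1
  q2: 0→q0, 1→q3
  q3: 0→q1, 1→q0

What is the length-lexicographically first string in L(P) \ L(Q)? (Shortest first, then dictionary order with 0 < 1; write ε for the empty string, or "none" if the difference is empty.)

The string 01 is accepted by P but not by Q.
No shorter string lies in the difference, and 01 is the lexicographically first length-2 string in L(P) \ L(Q).

01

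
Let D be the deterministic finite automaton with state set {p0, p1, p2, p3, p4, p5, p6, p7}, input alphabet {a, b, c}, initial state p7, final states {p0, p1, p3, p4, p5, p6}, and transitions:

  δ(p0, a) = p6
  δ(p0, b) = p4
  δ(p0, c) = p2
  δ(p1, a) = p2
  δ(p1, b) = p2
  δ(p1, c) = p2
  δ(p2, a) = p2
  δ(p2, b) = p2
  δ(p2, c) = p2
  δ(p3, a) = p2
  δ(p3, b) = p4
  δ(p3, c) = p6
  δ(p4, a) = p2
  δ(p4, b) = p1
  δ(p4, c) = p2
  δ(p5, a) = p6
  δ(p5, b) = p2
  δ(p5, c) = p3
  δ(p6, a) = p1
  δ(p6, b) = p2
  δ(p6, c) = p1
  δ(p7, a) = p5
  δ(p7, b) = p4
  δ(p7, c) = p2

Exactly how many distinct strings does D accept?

12

The useful subgraph on states {p1, p3, p4, p5, p6, p7} is acyclic, so L(D) is finite; the longest accepting path visits 5 useful states, giving maximum string length 4.
Counting accepting paths from p7 by length: 2 of length 1, 3 of length 2, 4 of length 3, 3 of length 4. Total 12.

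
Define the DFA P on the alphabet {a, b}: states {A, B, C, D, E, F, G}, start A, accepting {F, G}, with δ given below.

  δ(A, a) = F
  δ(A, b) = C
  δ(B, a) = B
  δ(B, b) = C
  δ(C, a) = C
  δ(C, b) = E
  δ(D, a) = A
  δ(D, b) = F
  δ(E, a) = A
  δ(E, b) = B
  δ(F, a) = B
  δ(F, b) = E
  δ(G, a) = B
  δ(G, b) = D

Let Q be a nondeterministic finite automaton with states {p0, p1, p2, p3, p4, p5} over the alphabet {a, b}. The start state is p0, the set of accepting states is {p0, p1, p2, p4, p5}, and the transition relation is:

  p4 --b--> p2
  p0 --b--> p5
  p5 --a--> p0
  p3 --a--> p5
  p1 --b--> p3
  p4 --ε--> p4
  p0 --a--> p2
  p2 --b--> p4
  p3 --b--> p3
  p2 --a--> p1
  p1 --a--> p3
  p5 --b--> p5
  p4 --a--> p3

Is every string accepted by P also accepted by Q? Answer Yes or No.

The string abbbbaa is in L(P) but not in L(Q).
So L(P) ⊄ L(Q).

No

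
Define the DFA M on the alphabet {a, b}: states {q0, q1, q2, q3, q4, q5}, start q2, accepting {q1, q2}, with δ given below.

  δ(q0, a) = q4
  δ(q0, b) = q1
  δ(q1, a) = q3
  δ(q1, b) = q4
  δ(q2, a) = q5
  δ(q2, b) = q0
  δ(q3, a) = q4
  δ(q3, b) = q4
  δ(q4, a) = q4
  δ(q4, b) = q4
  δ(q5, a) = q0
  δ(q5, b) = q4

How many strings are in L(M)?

3

The useful subgraph on states {q0, q1, q2, q5} is acyclic, so L(M) is finite; the longest accepting path visits 4 useful states, giving maximum string length 3.
Counting accepting paths from q2 by length: 1 of length 0, 1 of length 2, 1 of length 3. Total 3.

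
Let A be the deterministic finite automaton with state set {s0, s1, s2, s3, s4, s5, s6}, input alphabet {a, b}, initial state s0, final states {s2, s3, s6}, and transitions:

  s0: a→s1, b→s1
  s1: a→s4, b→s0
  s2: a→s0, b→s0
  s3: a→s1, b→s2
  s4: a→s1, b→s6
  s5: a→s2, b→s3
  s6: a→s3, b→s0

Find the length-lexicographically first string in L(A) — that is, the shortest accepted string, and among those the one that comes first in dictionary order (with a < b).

A breadth-first search from s0 reaches an accepting state first via the path s0 → s1 → s4 → s6 on input aab.
No string of length < 3 is accepted (BFS exhausts all shorter strings without reaching an accepting state), and aab is the lexicographically least accepting string of length 3.

aab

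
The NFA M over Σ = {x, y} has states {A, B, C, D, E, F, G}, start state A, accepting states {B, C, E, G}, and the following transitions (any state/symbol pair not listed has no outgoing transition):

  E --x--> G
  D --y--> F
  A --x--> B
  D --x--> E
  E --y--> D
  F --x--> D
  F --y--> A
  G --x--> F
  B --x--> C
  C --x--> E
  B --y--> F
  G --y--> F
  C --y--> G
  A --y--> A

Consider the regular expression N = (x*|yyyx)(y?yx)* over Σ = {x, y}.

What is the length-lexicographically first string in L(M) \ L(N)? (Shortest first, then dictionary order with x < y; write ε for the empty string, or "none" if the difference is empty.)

The string xxy is accepted by M but not by N.
No shorter string lies in the difference, and xxy is the lexicographically first length-3 string in L(M) \ L(N).

xxy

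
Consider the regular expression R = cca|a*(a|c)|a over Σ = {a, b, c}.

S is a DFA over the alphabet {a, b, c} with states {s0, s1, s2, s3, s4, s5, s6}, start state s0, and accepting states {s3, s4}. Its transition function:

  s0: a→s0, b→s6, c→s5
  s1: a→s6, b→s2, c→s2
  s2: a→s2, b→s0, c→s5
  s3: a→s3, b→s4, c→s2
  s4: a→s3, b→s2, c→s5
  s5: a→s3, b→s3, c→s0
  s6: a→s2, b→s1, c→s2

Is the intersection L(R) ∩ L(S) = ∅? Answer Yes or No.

Converting the expression R to a DFA (subset construction, then merging equivalent states) gives the minimal DFA with states {r0, r1, r2, r3, r4, r5}, start state r0, accepting states {r1, r3, r4} and transitions r0: a→r1, b→r2, c→r3; r1: a→r1, b→r2, c→r4; r2: a→r2, b→r2, c→r2; r3: a→r2, b→r2, c→r5; r4: a→r2, b→r2, c→r2; r5: a→r4, b→r2, c→r2.
Exploring the product automaton R × S from the start pair (r0, s0), following both machines on each input symbol, reaches 13 state pairs: (r0, s0), (r1, s0), (r2, s6), (r3, s5), (r4, s5), (r2, s2), (r2, s1), (r2, s3), (r5, s0), (r2, s0), (r2, s5), (r2, s4), (r4, s0).
R accepts in {r1, r3, r4} and S accepts in {s3, s4}; no reachable pair has both components accepting, so no string drives both machines to acceptance simultaneously and L(R) ∩ L(S) = ∅.
So no string is accepted by both, and the intersection is empty.

Yes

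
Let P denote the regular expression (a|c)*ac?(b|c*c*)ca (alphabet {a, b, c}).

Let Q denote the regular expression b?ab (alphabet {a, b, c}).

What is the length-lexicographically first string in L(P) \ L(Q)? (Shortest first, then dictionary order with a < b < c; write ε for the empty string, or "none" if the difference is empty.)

aca

The string aca is accepted by P but not by Q.
No shorter string lies in the difference, and aca is the lexicographically first length-3 string in L(P) \ L(Q).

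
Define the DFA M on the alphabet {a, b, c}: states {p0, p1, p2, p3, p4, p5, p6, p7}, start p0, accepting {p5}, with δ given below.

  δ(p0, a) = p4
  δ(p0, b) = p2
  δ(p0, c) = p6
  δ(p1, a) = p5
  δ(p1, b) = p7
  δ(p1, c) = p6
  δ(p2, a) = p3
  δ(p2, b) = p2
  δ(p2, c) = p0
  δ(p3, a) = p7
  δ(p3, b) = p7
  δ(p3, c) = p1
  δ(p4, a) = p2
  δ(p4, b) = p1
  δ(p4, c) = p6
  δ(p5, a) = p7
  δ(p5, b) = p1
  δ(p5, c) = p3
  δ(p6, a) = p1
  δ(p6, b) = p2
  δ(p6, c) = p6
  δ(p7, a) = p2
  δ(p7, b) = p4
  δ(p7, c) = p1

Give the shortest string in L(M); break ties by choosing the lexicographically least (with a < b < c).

aba

A breadth-first search from p0 reaches an accepting state first via the path p0 → p4 → p1 → p5 on input aba.
No string of length < 3 is accepted (BFS exhausts all shorter strings without reaching an accepting state), and aba is the lexicographically least accepting string of length 3.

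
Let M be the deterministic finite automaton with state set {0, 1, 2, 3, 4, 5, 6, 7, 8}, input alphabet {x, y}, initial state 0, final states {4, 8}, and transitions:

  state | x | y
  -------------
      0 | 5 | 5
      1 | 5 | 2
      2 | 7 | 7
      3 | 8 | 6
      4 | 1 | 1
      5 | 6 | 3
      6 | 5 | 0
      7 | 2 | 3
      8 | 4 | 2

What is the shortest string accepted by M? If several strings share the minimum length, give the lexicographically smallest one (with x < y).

A breadth-first search from 0 reaches an accepting state first via the path 0 → 5 → 3 → 8 on input xyx.
No string of length < 3 is accepted (BFS exhausts all shorter strings without reaching an accepting state), and xyx is the lexicographically least accepting string of length 3.

xyx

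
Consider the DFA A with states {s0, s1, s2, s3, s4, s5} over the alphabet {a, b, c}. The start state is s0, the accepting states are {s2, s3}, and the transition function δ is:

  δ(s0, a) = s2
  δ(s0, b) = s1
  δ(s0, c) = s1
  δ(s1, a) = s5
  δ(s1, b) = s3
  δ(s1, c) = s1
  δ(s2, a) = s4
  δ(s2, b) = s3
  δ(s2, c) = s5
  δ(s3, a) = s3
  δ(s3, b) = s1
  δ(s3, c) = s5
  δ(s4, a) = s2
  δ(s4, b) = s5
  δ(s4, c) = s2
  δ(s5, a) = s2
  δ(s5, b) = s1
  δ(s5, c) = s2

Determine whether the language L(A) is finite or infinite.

State s1 is reachable from the start and can reach an accepting state, and it lies on the cycle s1 → s1.
Traversing that cycle any number of times yields accepted strings of unbounded length, so the language is infinite.

infinite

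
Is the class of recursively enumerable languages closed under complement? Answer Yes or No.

No

If both L and its complement were r.e., running the two recognisers in parallel would decide L, so L would be recursive; but there are r.e. languages that are not recursive (e.g. the halting problem), and their complements are therefore not r.e.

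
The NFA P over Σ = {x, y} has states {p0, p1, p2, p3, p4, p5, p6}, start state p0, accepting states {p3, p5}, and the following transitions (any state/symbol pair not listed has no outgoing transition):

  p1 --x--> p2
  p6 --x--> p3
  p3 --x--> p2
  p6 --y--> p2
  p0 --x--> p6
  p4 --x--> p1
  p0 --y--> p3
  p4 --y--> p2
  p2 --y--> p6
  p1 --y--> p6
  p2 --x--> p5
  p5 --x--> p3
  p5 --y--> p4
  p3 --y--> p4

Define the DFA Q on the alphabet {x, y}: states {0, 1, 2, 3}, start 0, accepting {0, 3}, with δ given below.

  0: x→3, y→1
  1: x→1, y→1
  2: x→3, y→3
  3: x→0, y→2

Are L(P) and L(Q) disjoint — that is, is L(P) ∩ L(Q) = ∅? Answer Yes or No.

No

The string xx is accepted by both P and Q.
Hence L(P) ∩ L(Q) ≠ ∅.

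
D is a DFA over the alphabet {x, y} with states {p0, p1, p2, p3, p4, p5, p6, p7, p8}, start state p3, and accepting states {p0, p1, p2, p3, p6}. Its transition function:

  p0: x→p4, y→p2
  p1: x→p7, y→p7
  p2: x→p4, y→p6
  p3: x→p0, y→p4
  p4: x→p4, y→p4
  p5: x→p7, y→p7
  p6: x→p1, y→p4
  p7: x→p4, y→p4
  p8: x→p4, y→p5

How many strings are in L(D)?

The useful subgraph on states {p0, p1, p2, p3, p6} is acyclic, so L(D) is finite; the longest accepting path visits 5 useful states, giving maximum string length 4.
Counting accepting paths from p3 by length: 1 of length 0, 1 of length 1, 1 of length 2, 1 of length 3, 1 of length 4. Total 5.

5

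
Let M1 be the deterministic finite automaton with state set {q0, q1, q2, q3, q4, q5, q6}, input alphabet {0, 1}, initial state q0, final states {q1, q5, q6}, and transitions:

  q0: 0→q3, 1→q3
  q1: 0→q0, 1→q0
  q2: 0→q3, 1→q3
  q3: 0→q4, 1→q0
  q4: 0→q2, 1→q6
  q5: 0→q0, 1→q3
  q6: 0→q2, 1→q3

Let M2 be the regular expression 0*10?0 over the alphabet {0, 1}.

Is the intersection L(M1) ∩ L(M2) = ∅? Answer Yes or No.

Yes

Converting the expression M2 to a DFA (subset construction, then merging equivalent states) gives the minimal DFA with states {r0, r1, r2, r3, r4}, start state r0, accepting states {r2, r4} and transitions r0: 0→r0, 1→r1; r1: 0→r2, 1→r3; r2: 0→r4, 1→r3; r3: 0→r3, 1→r3; r4: 0→r3, 1→r3.
Exploring the product automaton M1 × M2 from the start pair (q0, r0), following both machines on each input symbol, reaches 18 state pairs: (q0, r0), (q3, r0), (q3, r1), (q4, r0), (q0, r1), (q4, r2), (q0, r3), (q2, r0), (q6, r1), (q3, r2), (q3, r3), (q2, r4), (q6, r3), (q2, r2), (q4, r4), (q4, r3), (q2, r3), (q3, r4).
M1 accepts in {q1, q5, q6} and M2 accepts in {r2, r4}; no reachable pair has both components accepting, so no string drives both machines to acceptance simultaneously and L(M1) ∩ L(M2) = ∅.
So no string is accepted by both, and the intersection is empty.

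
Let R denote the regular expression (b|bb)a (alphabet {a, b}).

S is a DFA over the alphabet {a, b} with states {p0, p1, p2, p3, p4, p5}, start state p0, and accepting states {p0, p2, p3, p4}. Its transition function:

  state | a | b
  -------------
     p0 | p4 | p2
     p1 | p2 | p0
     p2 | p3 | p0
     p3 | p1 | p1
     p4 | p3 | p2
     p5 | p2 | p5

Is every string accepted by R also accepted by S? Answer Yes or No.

Yes

Converting the expression R to a DFA (subset construction, then merging equivalent states) gives the minimal DFA with states {r0, r1, r2, r3, r4}, start state r0, accepting states {r3} and transitions r0: a→r1, b→r2; r1: a→r1, b→r1; r2: a→r3, b→r4; r3: a→r1, b→r1; r4: a→r3, b→r1.
Exploring the product automaton R × S from the start pair (r0, p0), following both machines on each input symbol, reaches 10 state pairs: (r0, p0), (r1, p4), (r2, p2), (r1, p3), (r1, p2), (r3, p3), (r4, p0), (r1, p1), (r1, p0), (r3, p4).
R accepts in {r3} and S accepts in {p0, p2, p3, p4}. The reachable pairs whose R-component is accepting are (r3, p3), (r3, p4); in each of them the S-component is accepting too, so the product for L(R) \ L(S) (R-component accepting, S-component rejecting) has no reachable accepting pair and the difference is empty.
Hence every string in L(R) is also in L(S).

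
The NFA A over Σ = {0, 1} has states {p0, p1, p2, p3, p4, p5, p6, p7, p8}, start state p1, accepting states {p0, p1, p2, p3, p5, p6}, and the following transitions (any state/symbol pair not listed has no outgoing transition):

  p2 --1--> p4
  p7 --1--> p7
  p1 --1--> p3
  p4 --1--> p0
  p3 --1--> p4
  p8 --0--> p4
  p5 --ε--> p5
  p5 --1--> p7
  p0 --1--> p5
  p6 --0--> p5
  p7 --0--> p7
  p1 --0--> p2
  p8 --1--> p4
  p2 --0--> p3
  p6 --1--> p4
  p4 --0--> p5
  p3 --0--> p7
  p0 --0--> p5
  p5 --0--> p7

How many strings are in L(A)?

16

The useful subgraph on states {p0, p1, p2, p3, p4, p5} is acyclic, so L(A) is finite; the longest accepting path visits 6 useful states, giving maximum string length 5.
Counting accepting paths from p1 by length: 1 of length 0, 2 of length 1, 1 of length 2, 4 of length 3, 6 of length 4, 2 of length 5. Total 16.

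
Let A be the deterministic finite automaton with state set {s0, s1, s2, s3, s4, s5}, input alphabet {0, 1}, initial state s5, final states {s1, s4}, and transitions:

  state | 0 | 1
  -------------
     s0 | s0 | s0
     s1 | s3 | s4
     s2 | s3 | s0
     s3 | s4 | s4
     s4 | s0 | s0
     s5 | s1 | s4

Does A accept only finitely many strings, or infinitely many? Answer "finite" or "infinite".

finite

The useful states (reachable from s5 and able to reach an accepting state) are {s1, s3, s4, s5}.
Restricted to these states the transition graph has no cycle, so every accepting path has bounded length and L is finite.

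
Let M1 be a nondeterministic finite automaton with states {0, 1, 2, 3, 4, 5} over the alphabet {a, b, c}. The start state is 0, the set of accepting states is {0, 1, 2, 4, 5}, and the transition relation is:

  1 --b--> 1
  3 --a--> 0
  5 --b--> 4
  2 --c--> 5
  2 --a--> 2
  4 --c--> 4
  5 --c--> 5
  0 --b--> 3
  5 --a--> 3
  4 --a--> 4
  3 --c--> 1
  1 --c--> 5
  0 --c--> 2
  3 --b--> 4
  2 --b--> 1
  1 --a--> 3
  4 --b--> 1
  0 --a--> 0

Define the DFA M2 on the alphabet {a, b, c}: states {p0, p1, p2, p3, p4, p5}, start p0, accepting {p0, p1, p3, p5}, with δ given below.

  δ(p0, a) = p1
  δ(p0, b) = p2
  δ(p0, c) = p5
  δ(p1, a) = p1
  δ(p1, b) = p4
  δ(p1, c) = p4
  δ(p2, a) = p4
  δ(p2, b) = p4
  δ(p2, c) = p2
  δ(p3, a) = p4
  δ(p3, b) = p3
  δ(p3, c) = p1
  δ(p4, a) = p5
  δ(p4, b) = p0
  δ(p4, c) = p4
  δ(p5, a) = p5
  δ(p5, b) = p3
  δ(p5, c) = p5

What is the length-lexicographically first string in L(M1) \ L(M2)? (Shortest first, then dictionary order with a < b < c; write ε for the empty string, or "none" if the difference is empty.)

ac

The string ac is accepted by M1 but not by M2.
No shorter string lies in the difference, and ac is the lexicographically first length-2 string in L(M1) \ L(M2).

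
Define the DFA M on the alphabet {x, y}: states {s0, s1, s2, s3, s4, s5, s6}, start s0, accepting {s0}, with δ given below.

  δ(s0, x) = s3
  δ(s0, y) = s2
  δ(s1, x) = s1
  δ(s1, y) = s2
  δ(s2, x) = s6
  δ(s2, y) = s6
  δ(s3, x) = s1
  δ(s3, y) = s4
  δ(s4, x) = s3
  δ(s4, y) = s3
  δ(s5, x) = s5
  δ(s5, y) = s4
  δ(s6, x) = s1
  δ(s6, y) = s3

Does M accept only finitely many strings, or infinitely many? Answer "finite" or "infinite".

The useful states (reachable from s0 and able to reach an accepting state) are {s0}.
Restricted to these states the transition graph has no cycle, so every accepting path has bounded length and L is finite.

finite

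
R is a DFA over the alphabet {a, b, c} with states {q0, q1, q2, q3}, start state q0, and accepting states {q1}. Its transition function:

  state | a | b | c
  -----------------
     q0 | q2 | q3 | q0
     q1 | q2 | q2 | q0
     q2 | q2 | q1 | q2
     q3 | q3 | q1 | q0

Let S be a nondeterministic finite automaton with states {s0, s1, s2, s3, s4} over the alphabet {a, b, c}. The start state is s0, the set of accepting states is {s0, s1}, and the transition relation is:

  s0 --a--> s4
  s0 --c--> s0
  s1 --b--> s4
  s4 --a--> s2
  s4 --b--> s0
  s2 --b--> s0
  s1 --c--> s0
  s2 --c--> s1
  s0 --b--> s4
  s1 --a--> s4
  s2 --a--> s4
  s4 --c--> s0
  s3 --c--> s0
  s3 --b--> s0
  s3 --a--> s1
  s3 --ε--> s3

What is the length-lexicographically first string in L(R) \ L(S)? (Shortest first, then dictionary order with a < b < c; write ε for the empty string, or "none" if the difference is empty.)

The string acb is accepted by R but not by S.
No shorter string lies in the difference, and acb is the lexicographically first length-3 string in L(R) \ L(S).

acb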